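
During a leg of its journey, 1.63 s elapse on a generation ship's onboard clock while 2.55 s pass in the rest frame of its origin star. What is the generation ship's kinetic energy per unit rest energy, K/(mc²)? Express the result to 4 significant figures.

0.5644

The time-dilation ratio gives γ = 2.55/1.63 = 1.56442.
K/(mc²) = γ − 1 = 1.56442 − 1 = 0.5644.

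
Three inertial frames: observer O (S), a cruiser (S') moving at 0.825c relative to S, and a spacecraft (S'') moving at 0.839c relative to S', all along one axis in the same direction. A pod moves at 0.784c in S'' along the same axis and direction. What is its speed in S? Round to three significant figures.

0.998c

First combine the pod and spacecraft (S''→S'): u₁ = (0.784 + 0.839)/(1 + 0.784×0.839) = 1.623/1.657776 = 0.97902.
Then combine with the cruiser (S'→S): u = (0.97902 + 0.825)/(1 + 0.97902×0.825) = 1.80402/1.8076915 = 0.99797.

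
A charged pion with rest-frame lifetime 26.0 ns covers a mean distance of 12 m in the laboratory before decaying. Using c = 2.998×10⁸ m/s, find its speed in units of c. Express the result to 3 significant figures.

Let x = d/(cτ) = 12.00 m / (2.998×10⁸ m/s × 2.600×10^-8 s) = 1.5395. Since d = βγcτ, x = βγ = β/√(1−β²).
Solving: β² = x²/(1+x²) = 2.37006/3.37006 = 0.703269, so β = 0.839.

0.839c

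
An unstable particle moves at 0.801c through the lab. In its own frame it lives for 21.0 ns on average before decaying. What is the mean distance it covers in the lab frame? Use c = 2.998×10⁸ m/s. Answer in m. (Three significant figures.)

8.42 m

With β = 0.801, γ = 1/√(1 − 0.801²) = 1/√0.358399 = 1.6704.
Lab-frame lifetime: Δt = γτ = 1.6704 × 21.0 ns = 35.078 ns.
Distance: d = vΔt = 0.801 × 2.998×10⁸ m/s × 3.5078×10^-8 s = 8.42 m.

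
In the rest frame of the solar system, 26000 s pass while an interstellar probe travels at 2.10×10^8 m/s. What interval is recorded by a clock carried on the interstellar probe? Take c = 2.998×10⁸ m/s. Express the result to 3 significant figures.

18600 s

β = v/c = (2.10×10^8 m/s)/(2.998×10⁸ m/s) = 0.700467.
β² = 0.490654, so γ = 1/√0.509346 = 1.4012.
The moving clock records proper time: Δτ = Δt/γ = 26000/1.4012 = 18600 s.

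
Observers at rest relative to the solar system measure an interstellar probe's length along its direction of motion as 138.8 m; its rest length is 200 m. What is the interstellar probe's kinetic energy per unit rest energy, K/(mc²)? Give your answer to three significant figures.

0.441

Length contraction gives γ = L₀/L = 200/138.8 = 1.44092.
Since K = (γ−1)mc², K/(mc²) = 1.44092 − 1 = 0.441.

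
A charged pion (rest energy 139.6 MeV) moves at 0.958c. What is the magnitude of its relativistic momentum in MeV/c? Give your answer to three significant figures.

With β = 0.958, γ = 1/√(1 − 0.958²) = 1/√0.082236 = 3.4871.
Momentum: p = γβ·mc = 3.4871 × 0.958 × 139.6 MeV/c = 466 MeV/c.

466 MeV/c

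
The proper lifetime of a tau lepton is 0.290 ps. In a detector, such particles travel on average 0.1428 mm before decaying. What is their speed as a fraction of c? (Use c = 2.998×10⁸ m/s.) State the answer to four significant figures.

0.8541c

Lab distance = (lab lifetime)·v = γτ·βc, so βγ = d/(cτ) = 1.428×10^-4/(2.998×10⁸ × 2.900×10^-13) = 1.6425.
With βγ = 1.6425: γ² = 1 + (βγ)² = 3.69781, and β = (βγ)/γ = 1.6425/1.92297 = 0.8541.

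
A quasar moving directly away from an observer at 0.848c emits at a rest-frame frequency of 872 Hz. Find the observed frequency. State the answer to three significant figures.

Relativistic Doppler (source moving away): f_obs = f_src · √((1−β)/(1+β)).
With β = 0.848: factor = √(0.152/1.848) = 0.28679.
f_obs = 872 × 0.28679 = 250 Hz.

250 Hz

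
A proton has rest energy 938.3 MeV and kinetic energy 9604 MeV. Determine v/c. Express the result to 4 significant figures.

K = (γ−1)mc², so γ = 1 + 9604/938.3 = 11.236.
Then v/c = √(1 − γ⁻²) = √(1 − 0.00792094) = √0.99207906 = 0.9960.

0.9960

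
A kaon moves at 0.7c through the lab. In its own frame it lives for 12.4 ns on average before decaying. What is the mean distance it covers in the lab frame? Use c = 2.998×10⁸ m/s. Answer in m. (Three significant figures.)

γ = 1/√(1 − β²) = 1/√(1 − 0.49) = 1/√0.51 = 1/0.714143 = 1.4003.
Lab-frame lifetime: Δt = γτ = 1.4003 × 12.4 ns = 17.364 ns.
Distance: d = vΔt = 0.7 × 2.998×10⁸ m/s × 1.7364×10^-8 s = 3.64 m.

3.64 m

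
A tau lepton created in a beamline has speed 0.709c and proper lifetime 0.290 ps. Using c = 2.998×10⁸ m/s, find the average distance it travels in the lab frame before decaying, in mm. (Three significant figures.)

With β = 0.709, γ = 1/√(1 − 0.709²) = 1/√0.497319 = 1.418.
Lab-frame lifetime: Δt = γτ = 1.418 × 0.290 ps = 0.41122 ps.
Distance: d = vΔt = 0.709 × 2.998×10⁸ m/s × 4.1122×10^-13 s = 8.74×10^-5 m = 0.0874 mm.

0.0874 mm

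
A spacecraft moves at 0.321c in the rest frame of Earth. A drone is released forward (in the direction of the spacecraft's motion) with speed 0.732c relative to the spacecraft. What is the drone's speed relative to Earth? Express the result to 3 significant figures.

0.853c

Relativistic velocity addition: u = (u' + v)/(1 + u'v/c²), with u' = 0.732c and v = 0.321c.
Numerator: 0.732 + 0.321 = 1.053. Denominator: 1 + (0.732)(0.321) = 1.234972.
u = 1.053/1.234972 = 0.85265, so the speed is 0.853c.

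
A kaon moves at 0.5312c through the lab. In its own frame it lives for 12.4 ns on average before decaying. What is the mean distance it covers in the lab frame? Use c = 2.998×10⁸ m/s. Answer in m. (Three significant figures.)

With β = 0.5312, γ = 1/√(1 − 0.5312²) = 1/√0.71782656 = 1.1803.
Lab-frame lifetime: Δt = γτ = 1.1803 × 12.4 ns = 14.636 ns.
Distance: d = vΔt = 0.5312 × 2.998×10⁸ m/s × 1.4636×10^-8 s = 2.33 m.

2.33 m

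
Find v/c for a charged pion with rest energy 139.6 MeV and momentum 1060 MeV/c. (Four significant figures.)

0.9914

βγ = pc/(mc²) = 1060/139.6 = 7.5931.
Since γ² = 1 + (βγ)² = 58.6552, γ = √58.6552 = 7.65867, and β = (βγ)/γ = 7.5931/7.65867 = 0.9914.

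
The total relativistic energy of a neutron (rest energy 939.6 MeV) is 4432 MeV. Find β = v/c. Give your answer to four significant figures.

0.9773

Total energy E = γmc² gives γ = 4432/939.6 = 4.7169.
Hence β = √(1 − 1/γ²) = √(1 − 0.0449455) = √0.9550545 = 0.9773.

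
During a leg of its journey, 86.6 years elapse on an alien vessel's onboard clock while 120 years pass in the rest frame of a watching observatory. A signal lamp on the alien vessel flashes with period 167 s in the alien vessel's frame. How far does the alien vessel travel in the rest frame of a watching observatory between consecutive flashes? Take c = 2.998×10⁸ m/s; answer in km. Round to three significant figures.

4.80×10^7 km

The time-dilation ratio gives γ = 120/86.6 = 1.38568.
β = √(1 − 1/γ²) = 0.69224. Lab-frame period = γτ = 1.38568×167 s = 231.41 s. Distance = βc × γτ = 0.69224 × 2.998×10⁸ m/s × 231.41 s = 4.8025×10^10 m = 4.80×10^7 km.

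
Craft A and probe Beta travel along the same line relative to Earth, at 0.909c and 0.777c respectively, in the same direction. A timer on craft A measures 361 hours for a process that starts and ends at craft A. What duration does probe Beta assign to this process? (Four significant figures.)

Transform craft A's velocity into probe Beta's frame: (0.909 − 0.777)/(1 − 0.909·0.777) = 0.132/0.293707, so the relative speed is 0.44943c.
γ for this relative speed: γ = 1/√(1 − 0.201987) = 1.1194.
Craft A's interval is proper; time dilation gives Δt_B = γΔτ = 1.1194 × 361 hours = 404.1 hours.

404.1 hours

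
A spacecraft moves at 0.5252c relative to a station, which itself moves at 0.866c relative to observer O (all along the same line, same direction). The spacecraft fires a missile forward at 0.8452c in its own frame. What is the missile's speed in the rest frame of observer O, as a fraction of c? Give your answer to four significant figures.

0.9963c

Compose velocities in two stages. Stage 1 (into S'): u₁ = (0.8452+0.5252)/(1+0.8452×0.5252) = 0.9491.
Stage 2 (into S): u = (0.9491+0.866)/(1+0.9491×0.866) = 0.99626, so the speed is 0.9963c.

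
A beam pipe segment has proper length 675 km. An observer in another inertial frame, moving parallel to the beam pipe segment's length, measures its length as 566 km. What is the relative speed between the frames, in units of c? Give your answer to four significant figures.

0.5449c

Length contraction gives γ = L₀/L = 675/566 = 1.1926.
β = √(1 − 1/γ²) = √0.296911 = 0.5449.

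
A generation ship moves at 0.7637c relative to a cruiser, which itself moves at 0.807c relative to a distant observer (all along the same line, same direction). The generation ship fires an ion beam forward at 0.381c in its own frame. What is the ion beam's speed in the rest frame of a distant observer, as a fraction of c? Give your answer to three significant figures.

First combine the ion beam and generation ship (S''→S'): u₁ = (0.381 + 0.7637)/(1 + 0.381×0.7637) = 1.1447/1.2909697 = 0.8867.
Then combine with the cruiser (S'→S): u = (0.8867 + 0.807)/(1 + 0.8867×0.807) = 1.6937/1.7155669 = 0.98725.

0.987c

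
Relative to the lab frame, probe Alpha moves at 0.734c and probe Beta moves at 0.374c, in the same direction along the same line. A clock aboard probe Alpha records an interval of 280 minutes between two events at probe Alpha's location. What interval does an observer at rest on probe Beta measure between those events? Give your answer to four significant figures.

322.5 minutes

The velocity of probe Alpha relative to probe Beta is (0.734 − 0.374)c / (1 − 0.734×0.374) = 0.49622c; relative speed 0.49622c.
At |u| = 0.49622c, γ = (1 − 0.246234)^(−1/2) = 1.1518.
The clock on probe Alpha records proper time, so probe Beta measures Δt = γΔτ = 1.1518 × 280 = 322.5 minutes.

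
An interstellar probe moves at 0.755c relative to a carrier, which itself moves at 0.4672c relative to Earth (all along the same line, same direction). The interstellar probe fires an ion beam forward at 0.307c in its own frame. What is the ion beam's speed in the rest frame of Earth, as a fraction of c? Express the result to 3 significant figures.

Apply u = (u'+v)/(1+u'v) twice. Ion beam in the carrier frame: (0.307+0.755)/(1+0.307·0.755) = 1.062/1.231785 = 0.86216c.
That velocity, transformed to the rest frame of Earth: (0.86216+0.4672)/(1+0.86216·0.4672) = 1.32936/1.402801152 = 0.94765c.

0.948c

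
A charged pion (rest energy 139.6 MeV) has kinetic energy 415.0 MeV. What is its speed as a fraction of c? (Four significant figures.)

γ = 1 + K/(mc²) = 1 + 415.0/139.6 = 3.9728.
β = √(1 − 1/γ²) = √(1 − 0.0633587) = √0.9366413 = 0.9678.

0.9678c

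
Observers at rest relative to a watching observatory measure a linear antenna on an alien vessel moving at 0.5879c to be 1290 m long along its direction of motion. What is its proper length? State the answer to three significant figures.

1590 m

With β = 0.5879, γ = 1/√(1 − 0.5879²) = 1/√0.65437359 = 1.2362.
Proper length: L₀ = γ·L = 1.2362 × 1290 = 1590 m.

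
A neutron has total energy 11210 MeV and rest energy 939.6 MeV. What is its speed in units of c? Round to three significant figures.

γ = E/(mc²) = 11210/939.6 = 11.931.
β = √(1 − 1/γ²) = √(1 − 0.007025) = √0.992975 = 0.996.

0.996c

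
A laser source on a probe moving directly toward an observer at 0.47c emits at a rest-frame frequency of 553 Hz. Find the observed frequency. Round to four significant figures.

Relativistic Doppler (source moving toward): f_obs = f_src · √((1+β)/(1−β)).
With β = 0.47: factor = √(1.47/0.53) = 1.6654.
f_obs = 553 × 1.6654 = 921.0 Hz.

921.0 Hz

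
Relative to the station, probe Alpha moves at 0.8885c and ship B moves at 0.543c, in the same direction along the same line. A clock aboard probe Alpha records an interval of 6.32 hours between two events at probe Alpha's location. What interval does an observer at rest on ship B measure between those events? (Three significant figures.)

Speed of probe Alpha in ship B's frame: u = (v_A − v_B)/(1 − v_A v_B/c²) = (0.8885 − 0.543)/(1 − 0.8885×0.543) = 0.3455/0.5175445 = 0.66758; |u| = 0.66758c.
At |u| = 0.66758c, γ = (1 − 0.445663)^(−1/2) = 1.3431.
The clock on probe Alpha records proper time, so ship B measures Δt = γΔτ = 1.3431 × 6.32 = 8.49 hours.

8.49 hours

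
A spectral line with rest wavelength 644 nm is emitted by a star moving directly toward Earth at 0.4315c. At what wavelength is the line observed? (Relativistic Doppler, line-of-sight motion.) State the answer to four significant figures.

405.8 nm

Relativistic Doppler for wavelength: λ_obs = λ_src · √((1−β)/(1+β)).
With β = 0.4315: factor = √(0.5685/1.4315) = 0.63019.
λ_obs = 644 × 0.63019 = 405.8 nm.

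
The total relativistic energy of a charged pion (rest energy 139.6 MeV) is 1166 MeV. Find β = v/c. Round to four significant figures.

γ = E/(mc²) = 1166/139.6 = 8.3524.
β = √(1 − 1/γ²) = √(1 − 0.0143343) = √0.9856657 = 0.9928.

0.9928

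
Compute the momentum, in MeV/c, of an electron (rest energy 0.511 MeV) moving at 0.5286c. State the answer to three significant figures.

0.318 MeV/c

With β = 0.5286, γ = 1/√(1 − 0.5286²) = 1/√0.72058204 = 1.178.
Momentum: p = γβ·mc = 1.178 × 0.5286 × 0.511 MeV/c = 0.318 MeV/c.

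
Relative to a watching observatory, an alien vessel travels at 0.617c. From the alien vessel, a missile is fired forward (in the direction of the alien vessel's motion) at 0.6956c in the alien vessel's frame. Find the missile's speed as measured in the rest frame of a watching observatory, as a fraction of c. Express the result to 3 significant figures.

In units of c, u = (u' + v)/(1 + u'v) with u' = 0.6956 and v = 0.617.
Numerator: 0.6956 + 0.617 = 1.3126. Denominator: 1 + (0.6956)(0.617) = 1.4291852.
u = 1.3126/1.4291852 = 0.91843, so the speed is 0.918c.

0.918c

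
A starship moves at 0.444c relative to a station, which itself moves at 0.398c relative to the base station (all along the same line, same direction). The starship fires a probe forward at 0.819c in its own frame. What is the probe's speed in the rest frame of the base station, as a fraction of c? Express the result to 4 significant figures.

0.9675c

Apply u = (u'+v)/(1+u'v) twice. Probe in the station frame: (0.819+0.444)/(1+0.819·0.444) = 1.263/1.363636 = 0.9262c.
That velocity, transformed to the rest frame of the base station: (0.9262+0.398)/(1+0.9262·0.398) = 1.3242/1.3686276 = 0.96754c.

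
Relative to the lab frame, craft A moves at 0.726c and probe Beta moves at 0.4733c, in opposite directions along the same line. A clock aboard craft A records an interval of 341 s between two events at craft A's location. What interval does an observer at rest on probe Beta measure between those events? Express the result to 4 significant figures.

The velocity of craft A relative to probe Beta is (0.726 + 0.4733)c / (1 + 0.726×0.4733) = 0.89259c; relative speed 0.89259c.
At |u| = 0.89259c, γ = (1 − 0.796717)^(−1/2) = 2.2179.
The clock on craft A records proper time, so probe Beta measures Δt = γΔτ = 2.2179 × 341 = 756.3 s.

756.3 s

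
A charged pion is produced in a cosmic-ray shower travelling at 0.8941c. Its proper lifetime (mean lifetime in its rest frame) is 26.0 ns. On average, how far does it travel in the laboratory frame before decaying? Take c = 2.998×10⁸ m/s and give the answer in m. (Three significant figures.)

Lorentz factor: γ = (1 − 0.79941481)^(−1/2) = 2.2328.
Lab-frame lifetime: Δt = γτ = 2.2328 × 26.0 ns = 58.053 ns.
Distance: d = vΔt = 0.8941 × 2.998×10⁸ m/s × 5.8053×10^-8 s = 15.6 m.

15.6 m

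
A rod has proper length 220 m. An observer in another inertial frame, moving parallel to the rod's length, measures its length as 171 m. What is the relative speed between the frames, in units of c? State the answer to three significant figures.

Length contraction gives γ = L₀/L = 220/171 = 1.2865.
β = √(1 − 1/γ²) = √0.3958 = 0.629.

0.629c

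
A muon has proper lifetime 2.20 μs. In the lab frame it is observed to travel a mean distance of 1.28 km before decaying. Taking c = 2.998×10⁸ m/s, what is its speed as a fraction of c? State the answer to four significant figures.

0.8889c

Lab distance = (lab lifetime)·v = γτ·βc, so βγ = d/(cτ) = 1280/(2.998×10⁸ × 2.200×10^-6) = 1.9407.
With βγ = 1.9407: γ² = 1 + (βγ)² = 4.76632, and β = (βγ)/γ = 1.9407/2.18319 = 0.8889.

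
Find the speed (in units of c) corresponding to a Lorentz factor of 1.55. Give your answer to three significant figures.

β = √(1 − 1/γ²) = √(1 − 1/2.4025) = √0.583767 = 0.764.

0.764c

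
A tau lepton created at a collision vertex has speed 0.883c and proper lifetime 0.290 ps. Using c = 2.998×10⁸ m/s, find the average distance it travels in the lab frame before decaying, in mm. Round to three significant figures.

With β = 0.883, γ = 1/√(1 − 0.883²) = 1/√0.220311 = 2.1305.
Lab-frame lifetime: Δt = γτ = 2.1305 × 0.290 ps = 0.61784 ps.
Distance: d = vΔt = 0.883 × 2.998×10⁸ m/s × 6.1784×10^-13 s = 1.64×10^-4 m = 0.164 mm.

0.164 mm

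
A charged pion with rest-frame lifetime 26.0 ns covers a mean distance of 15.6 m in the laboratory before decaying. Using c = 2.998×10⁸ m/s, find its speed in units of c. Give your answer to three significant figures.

0.895c

d = βγcτ ⇒ βγ = d/(cτ) = 15.60 m / (7.7948 m) = 2.0013.
β = (βγ)/√(1+(βγ)²) = 2.0013/√5.0052 = 0.895.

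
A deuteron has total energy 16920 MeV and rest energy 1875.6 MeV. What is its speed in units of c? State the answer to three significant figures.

Total energy E = γmc² gives γ = 16920/1875.6 = 9.0211.
Hence β = √(1 − 1/γ²) = √(1 − 0.012288) = √0.987712 = 0.994.

0.994c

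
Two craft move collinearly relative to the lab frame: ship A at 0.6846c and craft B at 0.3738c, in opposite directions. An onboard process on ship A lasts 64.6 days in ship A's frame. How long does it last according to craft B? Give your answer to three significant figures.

Transform ship A's velocity into craft B's frame: (0.6846 + 0.3738)/(1 + 0.6846·0.3738) = 1.0584/1.25590348, so the relative speed is 0.84274c.
At |u| = 0.84274c, γ = (1 − 0.710211)^(−1/2) = 1.8576.
The clock on ship A records proper time, so craft B measures Δt = γΔτ = 1.8576 × 64.6 = 120 days.

120 days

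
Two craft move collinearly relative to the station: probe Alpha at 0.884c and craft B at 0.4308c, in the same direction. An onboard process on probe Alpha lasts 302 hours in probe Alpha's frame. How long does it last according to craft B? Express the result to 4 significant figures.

Transform probe Alpha's velocity into craft B's frame: (0.884 − 0.4308)/(1 − 0.884·0.4308) = 0.4532/0.6191728, so the relative speed is 0.73194c.
At |u| = 0.73194c, γ = (1 − 0.535736)^(−1/2) = 1.4676.
The clock on probe Alpha records proper time, so craft B measures Δt = γΔτ = 1.4676 × 302 = 443.2 hours.

443.2 hours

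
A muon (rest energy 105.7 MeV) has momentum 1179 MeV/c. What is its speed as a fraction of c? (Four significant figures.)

0.9960c

pc/(mc²) = 1179/105.7 = 11.154 = βγ = β/√(1−β²).
So β² = x²/(1 + x²) with x = 11.154: x² = 124.412, β² = 124.412/125.412 = 0.992026, β = 0.9960.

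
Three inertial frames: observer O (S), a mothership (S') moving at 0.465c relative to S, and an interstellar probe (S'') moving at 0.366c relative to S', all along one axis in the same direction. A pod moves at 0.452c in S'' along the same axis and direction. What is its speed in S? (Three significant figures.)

First combine the pod and interstellar probe (S''→S'): u₁ = (0.452 + 0.366)/(1 + 0.452×0.366) = 0.818/1.165432 = 0.70189.
Then combine with the mothership (S'→S): u = (0.70189 + 0.465)/(1 + 0.70189×0.465) = 1.16689/1.32637885 = 0.87976.

0.880c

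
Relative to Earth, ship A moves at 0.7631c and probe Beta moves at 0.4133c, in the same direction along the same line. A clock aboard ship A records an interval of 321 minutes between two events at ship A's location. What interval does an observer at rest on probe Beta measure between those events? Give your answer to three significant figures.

Transform ship A's velocity into probe Beta's frame: (0.7631 − 0.4133)/(1 − 0.7631·0.4133) = 0.3498/0.68461077, so the relative speed is 0.51095c.
γ for this relative speed: γ = 1/√(1 − 0.26107) = 1.1633.
Ship A's interval is proper; time dilation gives Δt_B = γΔτ = 1.1633 × 321 minutes = 373 minutes.

373 minutes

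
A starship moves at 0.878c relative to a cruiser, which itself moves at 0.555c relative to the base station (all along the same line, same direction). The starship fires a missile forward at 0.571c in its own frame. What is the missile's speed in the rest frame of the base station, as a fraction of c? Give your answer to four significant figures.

First combine the missile and starship (S''→S'): u₁ = (0.571 + 0.878)/(1 + 0.571×0.878) = 1.449/1.501338 = 0.96514.
Then combine with the cruiser (S'→S): u = (0.96514 + 0.555)/(1 + 0.96514×0.555) = 1.52014/1.5356527 = 0.9899.

0.9899c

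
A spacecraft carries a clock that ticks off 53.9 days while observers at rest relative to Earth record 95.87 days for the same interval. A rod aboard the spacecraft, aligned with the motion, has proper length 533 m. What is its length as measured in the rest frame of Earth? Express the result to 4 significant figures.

299.7 m

From Δt = γΔτ: γ = 95.87/53.9 = 1.77866.
L = L₀/γ = 533/1.77866 = 299.7 m.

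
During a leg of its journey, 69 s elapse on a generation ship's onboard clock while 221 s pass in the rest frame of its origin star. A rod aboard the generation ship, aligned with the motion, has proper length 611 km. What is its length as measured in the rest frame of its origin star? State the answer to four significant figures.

From Δt = γΔτ: γ = 221/69 = 3.2029.
L = L₀/γ = 611/3.2029 = 190.8 km.

190.8 km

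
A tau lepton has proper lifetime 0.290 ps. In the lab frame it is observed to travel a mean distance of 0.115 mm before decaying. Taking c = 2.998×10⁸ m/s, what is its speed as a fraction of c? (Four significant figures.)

0.7977c

d = βγcτ ⇒ βγ = d/(cτ) = 1.150×10^-4 m / (8.6942×10^-5 m) = 1.3227.
β = (βγ)/√(1+(βγ)²) = 1.3227/√2.74954 = 0.7977.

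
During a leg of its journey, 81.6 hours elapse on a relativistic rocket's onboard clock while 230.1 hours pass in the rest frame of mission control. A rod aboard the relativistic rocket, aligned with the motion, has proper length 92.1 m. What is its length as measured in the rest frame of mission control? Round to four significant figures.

γ = Δt/Δτ = 230.1/81.6 = 2.81985.
The rod contracts by the same γ: 92.1 m / 2.81985 = 32.66 m.

32.66 m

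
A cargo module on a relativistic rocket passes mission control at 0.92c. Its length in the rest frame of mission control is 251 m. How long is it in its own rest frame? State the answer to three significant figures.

β² = 0.8464, so γ = 1/√0.1536 = 2.5516.
Proper length: L₀ = γ·L = 2.5516 × 251 = 640 m.

640 m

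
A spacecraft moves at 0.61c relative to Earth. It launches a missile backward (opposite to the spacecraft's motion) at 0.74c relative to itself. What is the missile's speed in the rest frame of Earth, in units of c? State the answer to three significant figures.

Relativistic velocity addition: u = (u' + v)/(1 + u'v/c²), with u' = −0.74c and v = 0.61c.
Numerator: −0.74 + 0.61 = −0.13. Denominator: 1 + (−0.74)(0.61) = 0.5486.
u = −0.13/0.5486 = −0.23697, so the speed is 0.237c.

0.237c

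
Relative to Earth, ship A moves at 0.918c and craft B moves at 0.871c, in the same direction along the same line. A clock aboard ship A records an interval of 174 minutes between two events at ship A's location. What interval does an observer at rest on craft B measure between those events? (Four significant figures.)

Speed of ship A in craft B's frame: u = (v_A − v_B)/(1 − v_A v_B/c²) = (0.918 − 0.871)/(1 − 0.918×0.871) = 0.047/0.200422 = 0.23451; |u| = 0.23451c.
γ for this relative speed: γ = 1/√(1 − 0.0549949) = 1.0287.
The clock on ship A records proper time, so craft B measures Δt = γΔτ = 1.0287 × 174 = 179.0 minutes.

179.0 minutes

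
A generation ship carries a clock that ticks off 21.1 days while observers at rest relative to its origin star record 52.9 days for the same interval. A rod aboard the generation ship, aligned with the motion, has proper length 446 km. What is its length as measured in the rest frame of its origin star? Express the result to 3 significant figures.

178 km

From Δt = γΔτ: γ = 52.9/21.1 = 2.50711.
The rod contracts by the same γ: 446 km / 2.50711 = 178 km.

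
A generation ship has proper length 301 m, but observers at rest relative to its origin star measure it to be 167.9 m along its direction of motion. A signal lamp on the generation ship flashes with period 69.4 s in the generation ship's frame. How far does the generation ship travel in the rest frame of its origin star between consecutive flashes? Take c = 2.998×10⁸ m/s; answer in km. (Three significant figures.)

From L = L₀/γ: γ = 301/167.9 = 1.79273.
β = √(1 − 1/γ²) = 0.82997. Lab-frame period = γτ = 1.79273×69.4 s = 124.42 s. Distance = βc × γτ = 0.82997 × 2.998×10⁸ m/s × 124.42 s = 3.0959×10^10 m = 3.10×10^7 km.

3.10×10^7 km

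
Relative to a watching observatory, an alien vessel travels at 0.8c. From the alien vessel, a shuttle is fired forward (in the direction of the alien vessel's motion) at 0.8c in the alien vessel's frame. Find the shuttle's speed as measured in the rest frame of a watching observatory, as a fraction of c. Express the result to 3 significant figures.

0.976c

In units of c, u = (u' + v)/(1 + u'v) with u' = 0.8 and v = 0.8.
Numerator: 0.8 + 0.8 = 1.6. Denominator: 1 + (0.8)(0.8) = 1.64.
u = 1.6/1.64 = 0.97561, so the speed is 0.976c.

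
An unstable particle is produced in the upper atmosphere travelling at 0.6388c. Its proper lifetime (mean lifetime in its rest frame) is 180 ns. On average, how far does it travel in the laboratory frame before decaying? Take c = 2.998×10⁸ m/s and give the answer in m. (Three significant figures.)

44.8 m

β² = 0.40806544, so γ = 1/√0.59193456 = 1.2998.
Lab-frame lifetime: Δt = γτ = 1.2998 × 180 ns = 233.96 ns.
Distance: d = vΔt = 0.6388 × 2.998×10⁸ m/s × 2.3396×10^-7 s = 44.8 m.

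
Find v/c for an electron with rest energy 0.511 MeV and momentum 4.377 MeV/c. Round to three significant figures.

pc/(mc²) = 4.377/0.511 = 8.5656 = βγ = β/√(1−β²).
So β² = x²/(1 + x²) with x = 8.5656: x² = 73.3695, β² = 73.3695/74.3695 = 0.986554, β = 0.993.

0.993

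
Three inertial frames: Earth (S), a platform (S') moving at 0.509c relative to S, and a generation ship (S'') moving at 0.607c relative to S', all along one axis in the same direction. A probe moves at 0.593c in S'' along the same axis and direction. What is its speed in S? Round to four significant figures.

0.9601c

First combine the probe and generation ship (S''→S'): u₁ = (0.593 + 0.607)/(1 + 0.593×0.607) = 1.2/1.359951 = 0.88238.
Then combine with the platform (S'→S): u = (0.88238 + 0.509)/(1 + 0.88238×0.509) = 1.39138/1.44913142 = 0.96015.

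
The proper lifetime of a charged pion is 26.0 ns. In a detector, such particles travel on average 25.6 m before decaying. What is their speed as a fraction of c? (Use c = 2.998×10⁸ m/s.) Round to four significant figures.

Let x = d/(cτ) = 25.60 m / (2.998×10⁸ m/s × 2.600×10^-8 s) = 3.2842. Since d = βγcτ, x = βγ = β/√(1−β²).
Solving: β² = x²/(1+x²) = 10.786/11.786 = 0.915154, so β = 0.9566.

0.9566c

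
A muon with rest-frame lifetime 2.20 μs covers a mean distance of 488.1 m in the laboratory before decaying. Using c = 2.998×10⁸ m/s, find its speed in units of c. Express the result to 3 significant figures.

Lab distance = (lab lifetime)·v = γτ·βc, so βγ = d/(cτ) = 488.1/(2.998×10⁸ × 2.200×10^-6) = 0.74004.
With βγ = 0.74004: γ² = 1 + (βγ)² = 1.547659, and β = (βγ)/γ = 0.74004/1.24405 = 0.595.

0.595c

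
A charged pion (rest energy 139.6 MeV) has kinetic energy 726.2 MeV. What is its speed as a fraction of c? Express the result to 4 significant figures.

K = (γ−1)mc², so γ = 1 + 726.2/139.6 = 6.202.
Then v/c = √(1 − γ⁻²) = √(1 − 0.0259978) = √0.9740022 = 0.9869.

0.9869c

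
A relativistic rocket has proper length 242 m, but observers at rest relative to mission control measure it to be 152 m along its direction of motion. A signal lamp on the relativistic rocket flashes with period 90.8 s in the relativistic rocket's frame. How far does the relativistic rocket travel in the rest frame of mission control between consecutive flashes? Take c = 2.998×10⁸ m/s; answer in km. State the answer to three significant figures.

3.37×10^7 km

Length contraction gives γ = L₀/L = 242/152 = 1.59211.
β = √(1 − 1/γ²) = 0.77813. Lab-frame period = γτ = 1.59211×90.8 s = 144.56 s. Distance = βc × γτ = 0.77813 × 2.998×10⁸ m/s × 144.56 s = 3.3723×10^10 m = 3.37×10^7 km.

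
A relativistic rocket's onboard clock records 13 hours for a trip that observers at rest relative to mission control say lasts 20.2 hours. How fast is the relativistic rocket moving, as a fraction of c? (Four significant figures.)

0.7654c

γ = Δt/Δτ = 20.2/13 = 1.5538.
β = √(1 − 1/γ²) = √(1 − 0.4142) = √0.5858 = 0.7654.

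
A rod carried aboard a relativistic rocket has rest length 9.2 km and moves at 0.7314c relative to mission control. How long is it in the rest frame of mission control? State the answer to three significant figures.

6.27 km

With β = 0.7314, γ = 1/√(1 − 0.7314²) = 1/√0.46505404 = 1.4664.
Along the direction of motion the measured length is L₀/γ = 9.2/1.4664 = 6.27 km.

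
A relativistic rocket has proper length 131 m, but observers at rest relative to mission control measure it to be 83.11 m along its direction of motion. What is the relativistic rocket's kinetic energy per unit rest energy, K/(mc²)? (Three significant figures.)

0.576

From L = L₀/γ: γ = 131/83.11 = 1.57622.
K/(mc²) = γ − 1 = 1.57622 − 1 = 0.576.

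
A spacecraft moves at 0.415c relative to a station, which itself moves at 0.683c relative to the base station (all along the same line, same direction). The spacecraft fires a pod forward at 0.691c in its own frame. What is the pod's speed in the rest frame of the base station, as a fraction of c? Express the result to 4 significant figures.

0.9719c

Compose velocities in two stages. Stage 1 (into S'): u₁ = (0.691+0.415)/(1+0.691×0.415) = 0.85952.
Stage 2 (into S): u = (0.85952+0.683)/(1+0.85952×0.683) = 0.97194, so the speed is 0.9719c.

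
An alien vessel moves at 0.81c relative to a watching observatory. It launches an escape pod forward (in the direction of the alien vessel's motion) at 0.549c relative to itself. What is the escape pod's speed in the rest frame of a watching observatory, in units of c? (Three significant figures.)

In units of c, u = (u' + v)/(1 + u'v) with u' = 0.549 and v = 0.81.
Numerator: 0.549 + 0.81 = 1.359. Denominator: 1 + (0.549)(0.81) = 1.44469.
u = 1.359/1.44469 = 0.94069, so the speed is 0.941c.

0.941c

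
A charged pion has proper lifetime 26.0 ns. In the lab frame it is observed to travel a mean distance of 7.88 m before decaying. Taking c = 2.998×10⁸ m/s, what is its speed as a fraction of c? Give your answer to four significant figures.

Let x = d/(cτ) = 7.880 m / (2.998×10⁸ m/s × 2.600×10^-8 s) = 1.0109. Since d = βγcτ, x = βγ = β/√(1−β²).
Solving: β² = x²/(1+x²) = 1.02192/2.02192 = 0.505421, so β = 0.7109.

0.7109c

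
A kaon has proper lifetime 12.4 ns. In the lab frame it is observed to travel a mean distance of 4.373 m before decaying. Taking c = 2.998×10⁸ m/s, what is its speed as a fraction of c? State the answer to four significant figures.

Lab distance = (lab lifetime)·v = γτ·βc, so βγ = d/(cτ) = 4.373/(2.998×10⁸ × 1.240×10^-8) = 1.1763.
With βγ = 1.1763: γ² = 1 + (βγ)² = 2.38368, and β = (βγ)/γ = 1.1763/1.54392 = 0.7619.

0.7619c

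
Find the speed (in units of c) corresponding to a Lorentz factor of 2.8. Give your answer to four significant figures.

β = √(1 − 1/γ²) = √(1 − 1/7.84) = √0.872449 = 0.9340.

0.9340c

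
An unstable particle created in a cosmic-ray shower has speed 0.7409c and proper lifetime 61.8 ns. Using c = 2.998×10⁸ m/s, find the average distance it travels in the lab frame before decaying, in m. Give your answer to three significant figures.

20.4 m

γ = 1/√(1 − β²) = 1/√(1 − 0.54893281) = 1/√0.45106719 = 1/0.671615 = 1.4889.
Lab-frame lifetime: Δt = γτ = 1.4889 × 61.8 ns = 92.014 ns.
Distance: d = vΔt = 0.7409 × 2.998×10⁸ m/s × 9.2014×10^-8 s = 20.4 m.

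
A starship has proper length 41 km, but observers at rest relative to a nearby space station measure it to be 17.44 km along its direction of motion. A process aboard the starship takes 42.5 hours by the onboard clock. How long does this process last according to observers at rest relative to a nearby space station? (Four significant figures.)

99.91 hours

From L = L₀/γ: γ = 41/17.44 = 2.35092.
The same γ dilates the second interval: 2.35092 × 42.5 hours = 99.91 hours.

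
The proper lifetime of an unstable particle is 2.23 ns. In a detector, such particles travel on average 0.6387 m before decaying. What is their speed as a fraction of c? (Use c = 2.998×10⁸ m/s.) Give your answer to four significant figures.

0.6908c

Let x = d/(cτ) = 0.6387 m / (2.998×10⁸ m/s × 2.230×10^-9 s) = 0.95535. Since d = βγcτ, x = βγ = β/√(1−β²).
Solving: β² = x²/(1+x²) = 0.912694/1.912694 = 0.477177, so β = 0.6908.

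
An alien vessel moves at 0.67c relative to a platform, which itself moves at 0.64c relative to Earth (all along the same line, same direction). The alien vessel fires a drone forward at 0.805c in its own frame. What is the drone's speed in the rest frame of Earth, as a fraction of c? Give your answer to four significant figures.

0.9907c

First combine the drone and alien vessel (S''→S'): u₁ = (0.805 + 0.67)/(1 + 0.805×0.67) = 1.475/1.53935 = 0.9582.
Then combine with the platform (S'→S): u = (0.9582 + 0.64)/(1 + 0.9582×0.64) = 1.5982/1.613248 = 0.99067.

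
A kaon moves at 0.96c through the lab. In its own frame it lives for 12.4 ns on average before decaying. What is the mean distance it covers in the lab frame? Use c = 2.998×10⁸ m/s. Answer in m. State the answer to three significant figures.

12.7 m

γ = 1/√(1 − β²) = 1/√(1 − 0.9216) = 1/√0.0784 = 1/0.28 = 3.5714.
Lab-frame lifetime: Δt = γτ = 3.5714 × 12.4 ns = 44.285 ns.
Distance: d = vΔt = 0.96 × 2.998×10⁸ m/s × 4.4285×10^-8 s = 12.7 m.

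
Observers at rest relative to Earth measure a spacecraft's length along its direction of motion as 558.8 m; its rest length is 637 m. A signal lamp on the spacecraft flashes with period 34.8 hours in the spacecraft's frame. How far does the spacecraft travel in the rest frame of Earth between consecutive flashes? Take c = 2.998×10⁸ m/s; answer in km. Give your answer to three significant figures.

Length contraction gives γ = L₀/L = 637/558.8 = 1.13994.
β = √(1 − 1/γ²) = 0.48005. Lab-frame period = γτ = 1.13994×34.8 hours = 39.67 hours. Distance = βc × γτ = 0.48005 × 2.998×10⁸ m/s × 142812 s = 2.0553×10^13 m = 2.06×10^10 km.

2.06×10^10 km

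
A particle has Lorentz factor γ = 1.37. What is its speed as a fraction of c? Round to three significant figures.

0.684c

β = √(1 − 1/γ²) = √(1 − 1/1.8769) = √0.467207 = 0.684.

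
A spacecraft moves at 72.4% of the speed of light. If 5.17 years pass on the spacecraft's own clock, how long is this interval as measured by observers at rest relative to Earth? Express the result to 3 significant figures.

7.49 years

γ = 1/√(1 − β²) = 1/√(1 − 0.524176) = 1/√0.475824 = 1/0.6898 = 1.4497.
Time dilation: Δt = γ·Δτ = 1.4497 × 5.17 = 7.49 years.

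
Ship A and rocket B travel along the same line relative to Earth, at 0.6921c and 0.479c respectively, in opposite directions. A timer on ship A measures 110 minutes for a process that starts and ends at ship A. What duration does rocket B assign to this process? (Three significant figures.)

231 minutes

Transform ship A's velocity into rocket B's frame: (0.6921 + 0.479)/(1 + 0.6921·0.479) = 1.1711/1.3315159, so the relative speed is 0.87952c.
At |u| = 0.87952c, γ = (1 − 0.773555)^(−1/2) = 2.1014.
Ship A's interval is proper; time dilation gives Δt_B = γΔτ = 2.1014 × 110 minutes = 231 minutes.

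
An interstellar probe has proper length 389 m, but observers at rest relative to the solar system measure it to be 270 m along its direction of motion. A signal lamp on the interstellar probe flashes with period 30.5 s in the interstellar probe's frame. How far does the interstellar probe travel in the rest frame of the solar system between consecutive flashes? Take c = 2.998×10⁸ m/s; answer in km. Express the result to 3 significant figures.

γ = L₀/L = 389/270 = 1.44074.
β = √(1 − 1/γ²) = 0.71989. Lab-frame period = γτ = 1.44074×30.5 s = 43.943 s. Distance = βc × γτ = 0.71989 × 2.998×10⁸ m/s × 43.943 s = 9.4839×10^9 m = 9.48×10^6 km.

9.48×10^6 km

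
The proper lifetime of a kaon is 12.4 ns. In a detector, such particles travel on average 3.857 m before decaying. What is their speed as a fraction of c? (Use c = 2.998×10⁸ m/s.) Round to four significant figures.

d = βγcτ ⇒ βγ = d/(cτ) = 3.857 m / (3.71752 m) = 1.0375.
β = (βγ)/√(1+(βγ)²) = 1.0375/√2.07641 = 0.7200.

0.7200c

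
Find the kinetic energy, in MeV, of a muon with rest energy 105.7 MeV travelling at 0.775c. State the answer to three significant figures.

61.6 MeV

With β = 0.775, γ = 1/√(1 − 0.775²) = 1/√0.399375 = 1.58238.
Kinetic energy: K = (γ − 1)mc² = (1.58238 − 1) × 105.7 MeV = 0.58238 × 105.7 = 61.6 MeV.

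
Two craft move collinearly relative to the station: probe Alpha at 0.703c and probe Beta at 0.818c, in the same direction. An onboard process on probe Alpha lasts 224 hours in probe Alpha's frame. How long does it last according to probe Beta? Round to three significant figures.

233 hours

Transform probe Alpha's velocity into probe Beta's frame: (0.703 − 0.818)/(1 − 0.703·0.818) = −0.115/0.424946, so the relative speed is 0.27062c.
γ for this relative speed: γ = 1/√(1 − 0.0732352) = 1.0388.
Probe Alpha's interval is proper; time dilation gives Δt_B = γΔτ = 1.0388 × 224 hours = 233 hours.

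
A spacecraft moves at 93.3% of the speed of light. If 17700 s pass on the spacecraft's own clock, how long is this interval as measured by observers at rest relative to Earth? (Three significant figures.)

γ = 1/√(1 − β²) = 1/√(1 − 0.870489) = 1/√0.129511 = 1/0.359876 = 2.7787.
Time dilation: Δt = γ·Δτ = 2.7787 × 17700 = 49200 s.

49200 s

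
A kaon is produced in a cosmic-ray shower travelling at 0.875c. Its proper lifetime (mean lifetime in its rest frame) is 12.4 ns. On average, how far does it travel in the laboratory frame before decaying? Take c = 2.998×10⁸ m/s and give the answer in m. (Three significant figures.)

γ = 1/√(1 − β²) = 1/√(1 − 0.765625) = 1/√0.234375 = 1/0.484123 = 2.0656.
Lab-frame lifetime: Δt = γτ = 2.0656 × 12.4 ns = 25.613 ns.
Distance: d = vΔt = 0.875 × 2.998×10⁸ m/s × 2.5613×10^-8 s = 6.72 m.

6.72 m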